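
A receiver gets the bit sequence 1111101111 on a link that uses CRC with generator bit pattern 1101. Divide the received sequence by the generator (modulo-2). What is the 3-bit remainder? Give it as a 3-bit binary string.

000

Modulo-2 division of 1111101111 by 1101:
  pos 0: 1111 XOR 1101 = 0010
  pos 2: 1010 XOR 1101 = 0111
  pos 3: 1111 XOR 1101 = 0010
  pos 5: 1011 XOR 1101 = 0110
  pos 6: 1101 XOR 1101 = 0000
Remainder = 000 (zero — the frame passes the CRC check).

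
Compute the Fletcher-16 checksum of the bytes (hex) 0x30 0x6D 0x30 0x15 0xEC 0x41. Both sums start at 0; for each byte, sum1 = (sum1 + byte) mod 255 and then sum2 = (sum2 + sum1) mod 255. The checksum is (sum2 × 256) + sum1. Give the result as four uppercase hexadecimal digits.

5F11

Running sums (mod 255):
  after byte 0 (0x30): sum1=48, sum2=48
  after byte 1 (0x6D): sum1=157, sum2=205
  after byte 2 (0x30): sum1=205, sum2=155
  after byte 3 (0x15): sum1=226, sum2=126
  after byte 4 (0xEC): sum1=207, sum2=78
  after byte 5 (0x41): sum1=17, sum2=95
Checksum = sum2·256 + sum1 = 95·256 + 17 = 24337 = 0x5F11.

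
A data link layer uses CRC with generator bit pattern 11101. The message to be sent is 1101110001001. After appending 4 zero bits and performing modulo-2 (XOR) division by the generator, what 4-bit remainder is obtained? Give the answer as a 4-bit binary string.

1110

Append 4 zeros: 11011100010010000. Divide by 11101 (XOR where the leading bit is 1):
  pos 0: 11011 XOR 11101 = 00110
  pos 2: 11010 XOR 11101 = 00111
  pos 4: 11100 XOR 11101 = 00001
  pos 8: 11001 XOR 11101 = 00100
  pos 10: 10000 XOR 11101 = 01101
  pos 11: 11010 XOR 11101 = 00111
Remainder (last 4 bits) = 1110. This is the CRC / FCS.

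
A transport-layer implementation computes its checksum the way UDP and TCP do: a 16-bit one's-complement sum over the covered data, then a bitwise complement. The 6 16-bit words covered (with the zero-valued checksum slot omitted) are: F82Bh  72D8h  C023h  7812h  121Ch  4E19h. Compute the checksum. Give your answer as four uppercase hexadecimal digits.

One's-complement addition (fold any carry out of bit 15 back into bit 0):
  0xF82B + 0x72D8 = 0x16B03 → wrap carry → 0x6B04
  0x6B04 + 0xC023 = 0x12B27 → wrap carry → 0x2B28
  0x2B28 + 0x7812 = 0x0A33A
  0xA33A + 0x121C = 0x0B556
  0xB556 + 0x4E19 = 0x1036F → wrap carry → 0x0370
One's-complement sum = 0x0370.
Checksum = ~0x0370 & 0xFFFF = 0xFC8F.

FC8F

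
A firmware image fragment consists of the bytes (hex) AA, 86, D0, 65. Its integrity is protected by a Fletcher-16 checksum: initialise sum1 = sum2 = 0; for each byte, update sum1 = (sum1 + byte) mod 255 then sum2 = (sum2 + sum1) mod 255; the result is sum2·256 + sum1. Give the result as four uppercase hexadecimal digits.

Running sums (mod 255):
  after byte 0 (AA): sum1=170, sum2=170
  after byte 1 (86): sum1=49, sum2=219
  after byte 2 (D0): sum1=2, sum2=221
  after byte 3 (65): sum1=103, sum2=69
Checksum = sum2·256 + sum1 = 69·256 + 103 = 17767 = 0x4567.

4567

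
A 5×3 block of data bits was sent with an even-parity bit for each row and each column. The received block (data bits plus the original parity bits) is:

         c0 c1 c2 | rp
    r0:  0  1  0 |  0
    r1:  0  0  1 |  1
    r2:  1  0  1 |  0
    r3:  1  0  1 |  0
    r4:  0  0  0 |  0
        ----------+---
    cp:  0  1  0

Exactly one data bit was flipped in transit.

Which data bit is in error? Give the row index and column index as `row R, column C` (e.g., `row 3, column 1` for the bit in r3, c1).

Recompute each row's even parity and compare to rp:
  r0: data parity 1, sent rp 0 → mismatch
  r1: data parity 1, sent rp 1 → ok
  r2: data parity 0, sent rp 0 → ok
  r3: data parity 0, sent rp 0 → ok
  r4: data parity 0, sent rp 0 → ok
Recompute each column's even parity and compare to cp:
  c0: data parity 0, sent cp 0 → ok
  c1: data parity 1, sent cp 1 → ok
  c2: data parity 1, sent cp 0 → mismatch
Exactly one row (r0) and one column (c2) fail → the flipped bit is at their intersection.

row 0, column 2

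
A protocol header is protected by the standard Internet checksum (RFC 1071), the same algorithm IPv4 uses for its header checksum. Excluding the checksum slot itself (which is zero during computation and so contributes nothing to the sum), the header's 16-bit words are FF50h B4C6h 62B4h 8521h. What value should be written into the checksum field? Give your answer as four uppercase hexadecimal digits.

6412

One's-complement addition (fold any carry out of bit 15 back into bit 0):
  0xFF50 + 0xB4C6 = 0x1B416 → wrap carry → 0xB417
  0xB417 + 0x62B4 = 0x116CB → wrap carry → 0x16CC
  0x16CC + 0x8521 = 0x09BED
One's-complement sum = 0x9BED.
Checksum = ~0x9BED & 0xFFFF = 0x6412.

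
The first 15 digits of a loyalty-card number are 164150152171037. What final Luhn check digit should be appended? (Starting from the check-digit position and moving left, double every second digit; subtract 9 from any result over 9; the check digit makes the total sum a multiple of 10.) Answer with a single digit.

Partial digits right→left: 7 3 0 1 7 1 2 5 1 0 5 1 4 6 1
Double every second digit counting from the check-digit position (so the 1st, 3rd, 5th, ... of the partial from the right).
  doubled (with −9 where >9): 5 0 5 4 2 1 8 2 → sum 27
  kept as-is: 3 1 1 5 0 1 6 → sum 17
Total = 27 + 17 = 44.
Check digit = (10 − (44 mod 10)) mod 10 = 6.

6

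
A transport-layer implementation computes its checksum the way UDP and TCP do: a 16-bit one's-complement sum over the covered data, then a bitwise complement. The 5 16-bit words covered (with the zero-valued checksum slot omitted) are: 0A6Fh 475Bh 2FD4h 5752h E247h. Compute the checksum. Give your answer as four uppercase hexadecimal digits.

44C7

One's-complement addition (fold any carry out of bit 15 back into bit 0):
  0x0A6F + 0x475B = 0x051CA
  0x51CA + 0x2FD4 = 0x0819E
  0x819E + 0x5752 = 0x0D8F0
  0xD8F0 + 0xE247 = 0x1BB37 → wrap carry → 0xBB38
One's-complement sum = 0xBB38.
Checksum = ~0xBB38 & 0xFFFF = 0x44C7.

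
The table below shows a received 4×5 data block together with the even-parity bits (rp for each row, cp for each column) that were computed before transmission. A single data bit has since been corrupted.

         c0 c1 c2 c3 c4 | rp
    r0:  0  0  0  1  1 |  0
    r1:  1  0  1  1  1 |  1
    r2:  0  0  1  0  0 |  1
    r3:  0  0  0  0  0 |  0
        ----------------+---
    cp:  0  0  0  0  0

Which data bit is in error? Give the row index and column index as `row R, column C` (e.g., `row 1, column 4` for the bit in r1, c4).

row 1, column 0

Recompute each row's even parity and compare to rp:
  r0: data parity 0, sent rp 0 → ok
  r1: data parity 0, sent rp 1 → mismatch
  r2: data parity 1, sent rp 1 → ok
  r3: data parity 0, sent rp 0 → ok
Recompute each column's even parity and compare to cp:
  c0: data parity 1, sent cp 0 → mismatch
  c1: data parity 0, sent cp 0 → ok
  c2: data parity 0, sent cp 0 → ok
  c3: data parity 0, sent cp 0 → ok
  c4: data parity 0, sent cp 0 → ok
Exactly one row (r1) and one column (c0) fail → the flipped bit is at their intersection.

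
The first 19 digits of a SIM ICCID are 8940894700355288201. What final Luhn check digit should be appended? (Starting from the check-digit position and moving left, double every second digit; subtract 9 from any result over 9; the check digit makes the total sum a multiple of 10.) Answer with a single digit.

Partial digits right→left: 1 0 2 8 8 2 5 5 3 0 0 7 4 9 8 0 4 9 8
Double every second digit counting from the check-digit position (so the 1st, 3rd, 5th, ... of the partial from the right).
  doubled (with −9 where >9): 2 4 7 1 6 0 8 7 8 7 → sum 50
  kept as-is: 0 8 2 5 0 7 9 0 9 → sum 40
Total = 50 + 40 = 90.
Check digit = (10 − (90 mod 10)) mod 10 = 0.

0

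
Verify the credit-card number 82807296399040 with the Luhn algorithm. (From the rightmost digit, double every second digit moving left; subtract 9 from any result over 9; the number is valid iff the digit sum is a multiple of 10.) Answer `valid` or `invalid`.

From the right, keep odd positions and double even positions (subtract 9 from any doubled value over 9):
  doubled (positions 2,4,...): 8 9 6 9 5 7 7 → sum 51
  kept (positions 1,3,...): 0 0 9 6 2 0 2 → sum 19
Total = 70.
70 mod 10 = 0, so the number is valid.

valid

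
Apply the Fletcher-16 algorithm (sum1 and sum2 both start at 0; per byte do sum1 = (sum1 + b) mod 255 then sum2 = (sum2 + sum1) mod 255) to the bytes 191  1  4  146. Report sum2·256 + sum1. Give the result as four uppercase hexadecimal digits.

9C57

Running sums (mod 255):
  after byte 0 (191): sum1=191, sum2=191
  after byte 1 (1): sum1=192, sum2=128
  after byte 2 (4): sum1=196, sum2=69
  after byte 3 (146): sum1=87, sum2=156
Checksum = sum2·256 + sum1 = 156·256 + 87 = 40023 = 0x9C57.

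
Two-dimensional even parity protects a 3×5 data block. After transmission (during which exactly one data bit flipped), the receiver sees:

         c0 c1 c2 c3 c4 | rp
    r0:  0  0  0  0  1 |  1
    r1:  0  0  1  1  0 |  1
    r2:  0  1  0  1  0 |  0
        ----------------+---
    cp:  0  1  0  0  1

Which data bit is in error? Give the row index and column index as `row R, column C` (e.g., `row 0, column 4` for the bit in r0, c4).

row 1, column 2

Recompute each row's even parity and compare to rp:
  r0: data parity 1, sent rp 1 → ok
  r1: data parity 0, sent rp 1 → mismatch
  r2: data parity 0, sent rp 0 → ok
Recompute each column's even parity and compare to cp:
  c0: data parity 0, sent cp 0 → ok
  c1: data parity 1, sent cp 1 → ok
  c2: data parity 1, sent cp 0 → mismatch
  c3: data parity 0, sent cp 0 → ok
  c4: data parity 1, sent cp 1 → ok
Exactly one row (r1) and one column (c2) fail → the flipped bit is at their intersection.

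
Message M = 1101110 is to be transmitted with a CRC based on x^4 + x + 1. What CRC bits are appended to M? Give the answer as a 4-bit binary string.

1100

Append 4 zeros: 11011100000. Divide by 10011 (XOR where the leading bit is 1):
  pos 0: 11011 XOR 10011 = 01000
  pos 1: 10001 XOR 10011 = 00010
  pos 4: 10000 XOR 10011 = 00011
Remainder (last 4 bits) = 1100. This is the CRC / FCS.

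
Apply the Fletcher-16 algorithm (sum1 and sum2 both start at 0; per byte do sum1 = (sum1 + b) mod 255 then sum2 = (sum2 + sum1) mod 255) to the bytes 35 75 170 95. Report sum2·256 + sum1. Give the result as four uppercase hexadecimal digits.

2378

Running sums (mod 255):
  after byte 0 (35): sum1=35, sum2=35
  after byte 1 (75): sum1=110, sum2=145
  after byte 2 (170): sum1=25, sum2=170
  after byte 3 (95): sum1=120, sum2=35
Checksum = sum2·256 + sum1 = 35·256 + 120 = 9080 = 0x2378.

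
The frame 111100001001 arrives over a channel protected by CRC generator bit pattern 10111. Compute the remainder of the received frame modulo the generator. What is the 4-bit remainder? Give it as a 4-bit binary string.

0000

Modulo-2 division of 111100001001 by 10111:
  pos 0: 11110 XOR 10111 = 01001
  pos 1: 10010 XOR 10111 = 00101
  pos 3: 10100 XOR 10111 = 00011
  pos 6: 11100 XOR 10111 = 01011
  pos 7: 10111 XOR 10111 = 00000
Remainder = 0000 (zero — the frame passes the CRC check).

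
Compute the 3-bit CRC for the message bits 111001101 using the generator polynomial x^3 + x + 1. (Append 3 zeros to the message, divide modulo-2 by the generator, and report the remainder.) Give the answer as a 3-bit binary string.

Append 3 zeros: 111001101000. Divide by 1011 (XOR where the leading bit is 1):
  pos 0: 1110 XOR 1011 = 0101
  pos 1: 1010 XOR 1011 = 0001
  pos 4: 1110 XOR 1011 = 0101
  pos 5: 1011 XOR 1011 = 0000
Remainder (last 3 bits) = 000. This is the CRC / FCS.

000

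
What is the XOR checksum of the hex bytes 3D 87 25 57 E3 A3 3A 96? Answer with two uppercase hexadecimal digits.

24

XOR the bytes together:
  start with 0x3D
  0x3D ⊕ 0x87 = 0xBA
  0xBA ⊕ 0x25 = 0x9F
  0x9F ⊕ 0x57 = 0xC8
  0xC8 ⊕ 0xE3 = 0x2B
  0x2B ⊕ 0xA3 = 0x88
  0x88 ⊕ 0x3A = 0xB2
  0xB2 ⊕ 0x96 = 0x24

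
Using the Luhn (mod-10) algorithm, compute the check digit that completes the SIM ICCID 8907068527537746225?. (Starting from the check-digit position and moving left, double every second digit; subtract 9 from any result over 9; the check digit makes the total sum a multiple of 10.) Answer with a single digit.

Partial digits right→left: 5 2 2 6 4 7 7 3 5 7 2 5 8 6 0 7 0 9 8
Double every second digit counting from the check-digit position (so the 1st, 3rd, 5th, ... of the partial from the right).
  doubled (with −9 where >9): 1 4 8 5 1 4 7 0 0 7 → sum 37
  kept as-is: 2 6 7 3 7 5 6 7 9 → sum 52
Total = 37 + 52 = 89.
Check digit = (10 − (89 mod 10)) mod 10 = 1.

1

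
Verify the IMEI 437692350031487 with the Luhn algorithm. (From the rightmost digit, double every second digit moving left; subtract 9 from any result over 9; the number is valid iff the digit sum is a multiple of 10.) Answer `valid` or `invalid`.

From the right, keep odd positions and double even positions (subtract 9 from any doubled value over 9):
  doubled (positions 2,4,...): 7 2 0 1 4 3 6 → sum 23
  kept (positions 1,3,...): 7 4 3 0 3 9 7 4 → sum 37
Total = 60.
60 mod 10 = 0, so the number is valid.

valid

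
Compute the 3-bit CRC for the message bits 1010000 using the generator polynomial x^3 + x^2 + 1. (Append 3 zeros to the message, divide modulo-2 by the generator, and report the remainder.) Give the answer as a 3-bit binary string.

101

Append 3 zeros: 1010000000. Divide by 1101 (XOR where the leading bit is 1):
  pos 0: 1010 XOR 1101 = 0111
  pos 1: 1110 XOR 1101 = 0011
  pos 3: 1100 XOR 1101 = 0001
  pos 6: 1000 XOR 1101 = 0101
Remainder (last 3 bits) = 101. This is the CRC / FCS.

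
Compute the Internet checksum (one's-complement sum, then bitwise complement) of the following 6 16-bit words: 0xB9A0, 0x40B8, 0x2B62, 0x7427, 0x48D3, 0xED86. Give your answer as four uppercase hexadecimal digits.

One's-complement addition (fold any carry out of bit 15 back into bit 0):
  0xB9A0 + 0x40B8 = 0x0FA58
  0xFA58 + 0x2B62 = 0x125BA → wrap carry → 0x25BB
  0x25BB + 0x7427 = 0x099E2
  0x99E2 + 0x48D3 = 0x0E2B5
  0xE2B5 + 0xED86 = 0x1D03B → wrap carry → 0xD03C
One's-complement sum = 0xD03C.
Checksum = ~0xD03C & 0xFFFF = 0x2FC3.

2FC3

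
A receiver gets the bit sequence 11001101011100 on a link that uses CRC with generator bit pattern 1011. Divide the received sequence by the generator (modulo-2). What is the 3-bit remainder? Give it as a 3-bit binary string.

Modulo-2 division of 11001101011100 by 1011:
  pos 0: 1100 XOR 1011 = 0111
  pos 1: 1111 XOR 1011 = 0100
  pos 2: 1001 XOR 1011 = 0010
  pos 4: 1001 XOR 1011 = 0010
  pos 6: 1001 XOR 1011 = 0010
  pos 8: 1011 XOR 1011 = 0000
Remainder = 000 (zero — the frame passes the CRC check).

000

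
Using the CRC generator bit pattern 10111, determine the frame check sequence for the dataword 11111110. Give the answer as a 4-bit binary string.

Append 4 zeros: 111111100000. Divide by 10111 (XOR where the leading bit is 1):
  pos 0: 11111 XOR 10111 = 01000
  pos 1: 10001 XOR 10111 = 00110
  pos 3: 11010 XOR 10111 = 01101
  pos 4: 11010 XOR 10111 = 01101
  pos 5: 11010 XOR 10111 = 01101
  pos 6: 11010 XOR 10111 = 01101
  pos 7: 11010 XOR 10111 = 01101
Remainder (last 4 bits) = 1101. This is the CRC / FCS.

1101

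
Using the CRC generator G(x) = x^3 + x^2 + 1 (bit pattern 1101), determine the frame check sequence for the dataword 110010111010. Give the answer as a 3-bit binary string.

000

Append 3 zeros: 110010111010000. Divide by 1101 (XOR where the leading bit is 1):
  pos 0: 1100 XOR 1101 = 0001
  pos 3: 1101 XOR 1101 = 0000
  pos 7: 1101 XOR 1101 = 0000
Remainder (last 3 bits) = 000. This is the CRC / FCS.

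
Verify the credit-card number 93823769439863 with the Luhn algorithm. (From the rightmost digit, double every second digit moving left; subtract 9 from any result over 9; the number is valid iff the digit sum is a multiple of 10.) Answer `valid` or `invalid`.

valid

From the right, keep odd positions and double even positions (subtract 9 from any doubled value over 9):
  doubled (positions 2,4,...): 3 9 8 3 6 7 9 → sum 45
  kept (positions 1,3,...): 3 8 3 9 7 2 3 → sum 35
Total = 80.
80 mod 10 = 0, so the number is valid.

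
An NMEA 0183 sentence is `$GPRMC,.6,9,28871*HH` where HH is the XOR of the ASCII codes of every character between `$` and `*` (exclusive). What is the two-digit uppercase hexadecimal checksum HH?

72

XOR the ASCII codes of the payload characters:
  'G' = 0x47 → acc = 0x47
  'P' = 0x50 → acc = 0x17
  'R' = 0x52 → acc = 0x45
  'M' = 0x4D → acc = 0x08
  'C' = 0x43 → acc = 0x4B
  ',' = 0x2C → acc = 0x67
  '.' = 0x2E → acc = 0x49
  '6' = 0x36 → acc = 0x7F
  ',' = 0x2C → acc = 0x53
  '9' = 0x39 → acc = 0x6A
  ',' = 0x2C → acc = 0x46
  '2' = 0x32 → acc = 0x74
  '8' = 0x38 → acc = 0x4C
  '8' = 0x38 → acc = 0x74
  '7' = 0x37 → acc = 0x43
  '1' = 0x31 → acc = 0x72
Checksum = 0x72.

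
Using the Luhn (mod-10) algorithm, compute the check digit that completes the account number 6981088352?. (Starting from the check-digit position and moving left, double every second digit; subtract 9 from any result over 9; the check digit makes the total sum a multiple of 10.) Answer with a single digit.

5

Partial digits right→left: 2 5 3 8 8 0 1 8 9 6
Double every second digit counting from the check-digit position (so the 1st, 3rd, 5th, ... of the partial from the right).
  doubled (with −9 where >9): 4 6 7 2 9 → sum 28
  kept as-is: 5 8 0 8 6 → sum 27
Total = 28 + 27 = 55.
Check digit = (10 − (55 mod 10)) mod 10 = 5.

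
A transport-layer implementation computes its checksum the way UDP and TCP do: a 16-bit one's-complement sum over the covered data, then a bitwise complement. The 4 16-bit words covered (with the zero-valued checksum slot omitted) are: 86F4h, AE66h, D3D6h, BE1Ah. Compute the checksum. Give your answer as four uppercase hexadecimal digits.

One's-complement addition (fold any carry out of bit 15 back into bit 0):
  0x86F4 + 0xAE66 = 0x1355A → wrap carry → 0x355B
  0x355B + 0xD3D6 = 0x10931 → wrap carry → 0x0932
  0x0932 + 0xBE1A = 0x0C74C
One's-complement sum = 0xC74C.
Checksum = ~0xC74C & 0xFFFF = 0x38B3.

38B3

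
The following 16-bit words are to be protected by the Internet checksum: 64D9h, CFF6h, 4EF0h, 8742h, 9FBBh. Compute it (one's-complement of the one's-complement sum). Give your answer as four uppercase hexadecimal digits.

5541

One's-complement addition (fold any carry out of bit 15 back into bit 0):
  0x64D9 + 0xCFF6 = 0x134CF → wrap carry → 0x34D0
  0x34D0 + 0x4EF0 = 0x083C0
  0x83C0 + 0x8742 = 0x10B02 → wrap carry → 0x0B03
  0x0B03 + 0x9FBB = 0x0AABE
One's-complement sum = 0xAABE.
Checksum = ~0xAABE & 0xFFFF = 0x5541.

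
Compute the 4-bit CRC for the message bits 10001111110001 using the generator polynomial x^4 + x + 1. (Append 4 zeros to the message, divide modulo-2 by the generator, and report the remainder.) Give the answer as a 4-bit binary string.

Append 4 zeros: 100011111100010000. Divide by 10011 (XOR where the leading bit is 1):
  pos 0: 10001 XOR 10011 = 00010
  pos 3: 10111 XOR 10011 = 00100
  pos 5: 10011 XOR 10011 = 00000
  pos 13: 10000 XOR 10011 = 00011
Remainder (last 4 bits) = 0011. This is the CRC / FCS.

0011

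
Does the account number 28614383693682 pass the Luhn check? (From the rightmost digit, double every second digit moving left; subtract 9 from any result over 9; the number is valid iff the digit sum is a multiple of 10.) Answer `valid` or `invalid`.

valid

From the right, keep odd positions and double even positions (subtract 9 from any doubled value over 9):
  doubled (positions 2,4,...): 7 6 3 7 8 3 4 → sum 38
  kept (positions 1,3,...): 2 6 9 3 3 1 8 → sum 32
Total = 70.
70 mod 10 = 0, so the number is valid.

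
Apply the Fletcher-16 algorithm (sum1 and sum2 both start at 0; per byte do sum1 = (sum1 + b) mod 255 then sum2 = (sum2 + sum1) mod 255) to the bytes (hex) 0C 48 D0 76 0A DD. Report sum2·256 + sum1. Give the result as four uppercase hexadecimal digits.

4A83

Running sums (mod 255):
  after byte 0 (0C): sum1=12, sum2=12
  after byte 1 (48): sum1=84, sum2=96
  after byte 2 (D0): sum1=37, sum2=133
  after byte 3 (76): sum1=155, sum2=33
  after byte 4 (0A): sum1=165, sum2=198
  after byte 5 (DD): sum1=131, sum2=74
Checksum = sum2·256 + sum1 = 74·256 + 131 = 19075 = 0x4A83.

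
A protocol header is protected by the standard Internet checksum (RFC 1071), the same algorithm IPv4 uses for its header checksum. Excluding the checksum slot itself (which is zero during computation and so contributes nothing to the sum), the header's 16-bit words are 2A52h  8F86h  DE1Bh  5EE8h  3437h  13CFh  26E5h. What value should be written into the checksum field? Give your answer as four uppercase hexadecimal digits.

One's-complement addition (fold any carry out of bit 15 back into bit 0):
  0x2A52 + 0x8F86 = 0x0B9D8
  0xB9D8 + 0xDE1B = 0x197F3 → wrap carry → 0x97F4
  0x97F4 + 0x5EE8 = 0x0F6DC
  0xF6DC + 0x3437 = 0x12B13 → wrap carry → 0x2B14
  0x2B14 + 0x13CF = 0x03EE3
  0x3EE3 + 0x26E5 = 0x065C8
One's-complement sum = 0x65C8.
Checksum = ~0x65C8 & 0xFFFF = 0x9A37.

9A37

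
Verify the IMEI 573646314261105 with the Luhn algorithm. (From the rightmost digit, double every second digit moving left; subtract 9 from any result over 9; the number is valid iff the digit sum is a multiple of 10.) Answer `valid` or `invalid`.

valid

From the right, keep odd positions and double even positions (subtract 9 from any doubled value over 9):
  doubled (positions 2,4,...): 0 2 4 2 3 3 5 → sum 19
  kept (positions 1,3,...): 5 1 6 4 3 4 3 5 → sum 31
Total = 50.
50 mod 10 = 0, so the number is valid.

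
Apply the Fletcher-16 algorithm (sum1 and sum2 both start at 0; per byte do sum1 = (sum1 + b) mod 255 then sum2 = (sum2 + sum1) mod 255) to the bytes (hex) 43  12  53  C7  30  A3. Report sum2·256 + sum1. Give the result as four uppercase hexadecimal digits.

Running sums (mod 255):
  after byte 0 (43): sum1=67, sum2=67
  after byte 1 (12): sum1=85, sum2=152
  after byte 2 (53): sum1=168, sum2=65
  after byte 3 (C7): sum1=112, sum2=177
  after byte 4 (30): sum1=160, sum2=82
  after byte 5 (A3): sum1=68, sum2=150
Checksum = sum2·256 + sum1 = 150·256 + 68 = 38468 = 0x9644.

9644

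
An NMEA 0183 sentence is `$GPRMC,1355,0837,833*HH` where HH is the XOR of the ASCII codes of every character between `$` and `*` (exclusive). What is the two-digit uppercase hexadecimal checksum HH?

XOR the ASCII codes of the payload characters:
  'G' = 0x47 → acc = 0x47
  'P' = 0x50 → acc = 0x17
  'R' = 0x52 → acc = 0x45
  'M' = 0x4D → acc = 0x08
  'C' = 0x43 → acc = 0x4B
  ',' = 0x2C → acc = 0x67
  '1' = 0x31 → acc = 0x56
  '3' = 0x33 → acc = 0x65
  '5' = 0x35 → acc = 0x50
  '5' = 0x35 → acc = 0x65
  ',' = 0x2C → acc = 0x49
  '0' = 0x30 → acc = 0x79
  '8' = 0x38 → acc = 0x41
  '3' = 0x33 → acc = 0x72
  '7' = 0x37 → acc = 0x45
  ',' = 0x2C → acc = 0x69
  '8' = 0x38 → acc = 0x51
  '3' = 0x33 → acc = 0x62
  '3' = 0x33 → acc = 0x51
Checksum = 0x51.

51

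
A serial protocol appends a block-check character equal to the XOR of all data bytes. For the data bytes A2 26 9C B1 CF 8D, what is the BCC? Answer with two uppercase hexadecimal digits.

EB

XOR the bytes together:
  start with 0xA2
  0xA2 ⊕ 0x26 = 0x84
  0x84 ⊕ 0x9C = 0x18
  0x18 ⊕ 0xB1 = 0xA9
  0xA9 ⊕ 0xCF = 0x66
  0x66 ⊕ 0x8D = 0xEB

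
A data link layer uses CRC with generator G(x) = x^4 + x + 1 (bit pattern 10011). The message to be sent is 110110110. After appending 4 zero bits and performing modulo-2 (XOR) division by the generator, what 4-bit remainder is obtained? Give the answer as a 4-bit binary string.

Append 4 zeros: 1101101100000. Divide by 10011 (XOR where the leading bit is 1):
  pos 0: 11011 XOR 10011 = 01000
  pos 1: 10000 XOR 10011 = 00011
  pos 4: 11110 XOR 10011 = 01101
  pos 5: 11010 XOR 10011 = 01001
  pos 6: 10010 XOR 10011 = 00001
Remainder (last 4 bits) = 0100. This is the CRC / FCS.

0100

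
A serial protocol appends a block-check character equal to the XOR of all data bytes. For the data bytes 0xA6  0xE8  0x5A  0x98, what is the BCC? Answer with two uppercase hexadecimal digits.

8C

XOR the bytes together:
  start with 0xA6
  0xA6 ⊕ 0xE8 = 0x4E
  0x4E ⊕ 0x5A = 0x14
  0x14 ⊕ 0x98 = 0x8C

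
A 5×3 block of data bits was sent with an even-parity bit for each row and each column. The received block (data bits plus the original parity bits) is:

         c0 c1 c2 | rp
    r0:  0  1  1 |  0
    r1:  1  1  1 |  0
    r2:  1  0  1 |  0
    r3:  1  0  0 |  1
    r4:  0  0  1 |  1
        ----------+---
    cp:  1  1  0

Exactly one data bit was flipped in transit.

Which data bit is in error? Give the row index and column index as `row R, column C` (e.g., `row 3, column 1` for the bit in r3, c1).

Recompute each row's even parity and compare to rp:
  r0: data parity 0, sent rp 0 → ok
  r1: data parity 1, sent rp 0 → mismatch
  r2: data parity 0, sent rp 0 → ok
  r3: data parity 1, sent rp 1 → ok
  r4: data parity 1, sent rp 1 → ok
Recompute each column's even parity and compare to cp:
  c0: data parity 1, sent cp 1 → ok
  c1: data parity 0, sent cp 1 → mismatch
  c2: data parity 0, sent cp 0 → ok
Exactly one row (r1) and one column (c1) fail → the flipped bit is at their intersection.

row 1, column 1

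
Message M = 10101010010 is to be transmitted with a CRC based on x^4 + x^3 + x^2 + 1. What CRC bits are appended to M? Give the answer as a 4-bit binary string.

Append 4 zeros: 101010100100000. Divide by 11101 (XOR where the leading bit is 1):
  pos 0: 10101 XOR 11101 = 01000
  pos 1: 10000 XOR 11101 = 01101
  pos 2: 11011 XOR 11101 = 00110
  pos 4: 11000 XOR 11101 = 00101
  pos 6: 10110 XOR 11101 = 01011
  pos 7: 10110 XOR 11101 = 01011
  pos 8: 10110 XOR 11101 = 01011
  pos 9: 10110 XOR 11101 = 01011
  pos 10: 10110 XOR 11101 = 01011
Remainder (last 4 bits) = 1011. This is the CRC / FCS.

1011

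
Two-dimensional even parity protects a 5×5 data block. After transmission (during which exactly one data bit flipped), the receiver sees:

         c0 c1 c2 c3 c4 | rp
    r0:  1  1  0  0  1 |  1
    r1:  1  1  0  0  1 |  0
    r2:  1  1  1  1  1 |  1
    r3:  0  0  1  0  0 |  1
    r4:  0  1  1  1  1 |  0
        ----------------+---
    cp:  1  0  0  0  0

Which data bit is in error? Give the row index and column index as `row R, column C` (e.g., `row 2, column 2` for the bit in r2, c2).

Recompute each row's even parity and compare to rp:
  r0: data parity 1, sent rp 1 → ok
  r1: data parity 1, sent rp 0 → mismatch
  r2: data parity 1, sent rp 1 → ok
  r3: data parity 1, sent rp 1 → ok
  r4: data parity 0, sent rp 0 → ok
Recompute each column's even parity and compare to cp:
  c0: data parity 1, sent cp 1 → ok
  c1: data parity 0, sent cp 0 → ok
  c2: data parity 1, sent cp 0 → mismatch
  c3: data parity 0, sent cp 0 → ok
  c4: data parity 0, sent cp 0 → ok
Exactly one row (r1) and one column (c2) fail → the flipped bit is at their intersection.

row 1, column 2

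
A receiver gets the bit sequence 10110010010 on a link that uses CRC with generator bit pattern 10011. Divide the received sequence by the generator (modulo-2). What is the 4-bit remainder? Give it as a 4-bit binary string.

1000

Modulo-2 division of 10110010010 by 10011:
  pos 0: 10110 XOR 10011 = 00101
  pos 2: 10101 XOR 10011 = 00110
  pos 4: 11000 XOR 10011 = 01011
  pos 5: 10111 XOR 10011 = 00100
Remainder = 1000 (nonzero — an error is detected).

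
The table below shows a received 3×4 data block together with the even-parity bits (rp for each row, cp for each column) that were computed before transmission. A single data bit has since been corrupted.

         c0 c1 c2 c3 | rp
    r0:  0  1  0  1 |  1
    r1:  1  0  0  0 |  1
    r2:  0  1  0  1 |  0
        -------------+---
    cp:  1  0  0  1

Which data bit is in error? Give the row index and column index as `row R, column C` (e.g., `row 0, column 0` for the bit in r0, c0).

Recompute each row's even parity and compare to rp:
  r0: data parity 0, sent rp 1 → mismatch
  r1: data parity 1, sent rp 1 → ok
  r2: data parity 0, sent rp 0 → ok
Recompute each column's even parity and compare to cp:
  c0: data parity 1, sent cp 1 → ok
  c1: data parity 0, sent cp 0 → ok
  c2: data parity 0, sent cp 0 → ok
  c3: data parity 0, sent cp 1 → mismatch
Exactly one row (r0) and one column (c3) fail → the flipped bit is at their intersection.

row 0, column 3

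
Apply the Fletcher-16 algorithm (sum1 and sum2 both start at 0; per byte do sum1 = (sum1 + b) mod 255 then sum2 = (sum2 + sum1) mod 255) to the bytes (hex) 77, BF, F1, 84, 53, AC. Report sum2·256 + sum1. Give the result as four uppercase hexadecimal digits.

34AD

Running sums (mod 255):
  after byte 0 (77): sum1=119, sum2=119
  after byte 1 (BF): sum1=55, sum2=174
  after byte 2 (F1): sum1=41, sum2=215
  after byte 3 (84): sum1=173, sum2=133
  after byte 4 (53): sum1=1, sum2=134
  after byte 5 (AC): sum1=173, sum2=52
Checksum = sum2·256 + sum1 = 52·256 + 173 = 13485 = 0x34AD.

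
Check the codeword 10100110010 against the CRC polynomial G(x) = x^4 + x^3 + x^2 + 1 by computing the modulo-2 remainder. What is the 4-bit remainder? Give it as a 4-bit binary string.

Modulo-2 division of 10100110010 by 11101:
  pos 0: 10100 XOR 11101 = 01001
  pos 1: 10011 XOR 11101 = 01110
  pos 2: 11101 XOR 11101 = 00000
Remainder = 0010 (nonzero — an error is detected).

0010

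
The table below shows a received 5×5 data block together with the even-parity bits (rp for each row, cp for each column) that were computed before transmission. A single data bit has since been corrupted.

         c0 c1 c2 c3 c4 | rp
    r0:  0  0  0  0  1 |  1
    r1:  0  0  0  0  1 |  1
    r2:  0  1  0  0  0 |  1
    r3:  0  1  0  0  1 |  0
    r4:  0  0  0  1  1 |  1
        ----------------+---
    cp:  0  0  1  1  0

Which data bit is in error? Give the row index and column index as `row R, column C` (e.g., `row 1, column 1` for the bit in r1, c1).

row 4, column 2

Recompute each row's even parity and compare to rp:
  r0: data parity 1, sent rp 1 → ok
  r1: data parity 1, sent rp 1 → ok
  r2: data parity 1, sent rp 1 → ok
  r3: data parity 0, sent rp 0 → ok
  r4: data parity 0, sent rp 1 → mismatch
Recompute each column's even parity and compare to cp:
  c0: data parity 0, sent cp 0 → ok
  c1: data parity 0, sent cp 0 → ok
  c2: data parity 0, sent cp 1 → mismatch
  c3: data parity 1, sent cp 1 → ok
  c4: data parity 0, sent cp 0 → ok
Exactly one row (r4) and one column (c2) fail → the flipped bit is at their intersection.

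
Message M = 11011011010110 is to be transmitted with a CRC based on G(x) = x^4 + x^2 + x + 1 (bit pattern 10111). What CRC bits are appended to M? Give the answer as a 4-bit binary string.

1110

Append 4 zeros: 110110110101100000. Divide by 10111 (XOR where the leading bit is 1):
  pos 0: 11011 XOR 10111 = 01100
  pos 1: 11000 XOR 10111 = 01111
  pos 2: 11111 XOR 10111 = 01000
  pos 3: 10001 XOR 10111 = 00110
  pos 5: 11001 XOR 10111 = 01110
  pos 6: 11100 XOR 10111 = 01011
  pos 7: 10111 XOR 10111 = 00000
  pos 12: 10000 XOR 10111 = 00111
Remainder (last 4 bits) = 1110. This is the CRC / FCS.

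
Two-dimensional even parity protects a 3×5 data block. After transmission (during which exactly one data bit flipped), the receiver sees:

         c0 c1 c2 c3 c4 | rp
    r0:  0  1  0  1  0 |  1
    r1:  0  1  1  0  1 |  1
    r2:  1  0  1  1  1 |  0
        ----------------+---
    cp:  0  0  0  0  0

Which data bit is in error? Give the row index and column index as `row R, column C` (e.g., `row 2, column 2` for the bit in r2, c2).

row 0, column 0

Recompute each row's even parity and compare to rp:
  r0: data parity 0, sent rp 1 → mismatch
  r1: data parity 1, sent rp 1 → ok
  r2: data parity 0, sent rp 0 → ok
Recompute each column's even parity and compare to cp:
  c0: data parity 1, sent cp 0 → mismatch
  c1: data parity 0, sent cp 0 → ok
  c2: data parity 0, sent cp 0 → ok
  c3: data parity 0, sent cp 0 → ok
  c4: data parity 0, sent cp 0 → ok
Exactly one row (r0) and one column (c0) fail → the flipped bit is at their intersection.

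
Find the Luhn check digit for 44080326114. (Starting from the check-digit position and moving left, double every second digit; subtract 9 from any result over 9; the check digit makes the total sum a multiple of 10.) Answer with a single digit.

6

Partial digits right→left: 4 1 1 6 2 3 0 8 0 4 4
Double every second digit counting from the check-digit position (so the 1st, 3rd, 5th, ... of the partial from the right).
  doubled (with −9 where >9): 8 2 4 0 0 8 → sum 22
  kept as-is: 1 6 3 8 4 → sum 22
Total = 22 + 22 = 44.
Check digit = (10 − (44 mod 10)) mod 10 = 6.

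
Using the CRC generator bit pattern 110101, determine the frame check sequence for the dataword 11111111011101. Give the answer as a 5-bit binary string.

Append 5 zeros: 1111111101110100000. Divide by 110101 (XOR where the leading bit is 1):
  pos 0: 111111 XOR 110101 = 001010
  pos 2: 101011 XOR 110101 = 011110
  pos 3: 111100 XOR 110101 = 001001
  pos 5: 100111 XOR 110101 = 010010
  pos 6: 100101 XOR 110101 = 010000
  pos 7: 100000 XOR 110101 = 010101
  pos 8: 101011 XOR 110101 = 011110
  pos 9: 111100 XOR 110101 = 001001
  pos 11: 100100 XOR 110101 = 010001
  pos 12: 100010 XOR 110101 = 010111
  pos 13: 101110 XOR 110101 = 011011
Remainder (last 5 bits) = 11011. This is the CRC / FCS.

11011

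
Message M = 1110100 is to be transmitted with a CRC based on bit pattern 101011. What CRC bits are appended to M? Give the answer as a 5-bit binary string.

00101

Append 5 zeros: 111010000000. Divide by 101011 (XOR where the leading bit is 1):
  pos 0: 111010 XOR 101011 = 010001
  pos 1: 100010 XOR 101011 = 001001
  pos 3: 100100 XOR 101011 = 001111
  pos 5: 111100 XOR 101011 = 010111
  pos 6: 101110 XOR 101011 = 000101
Remainder (last 5 bits) = 00101. This is the CRC / FCS.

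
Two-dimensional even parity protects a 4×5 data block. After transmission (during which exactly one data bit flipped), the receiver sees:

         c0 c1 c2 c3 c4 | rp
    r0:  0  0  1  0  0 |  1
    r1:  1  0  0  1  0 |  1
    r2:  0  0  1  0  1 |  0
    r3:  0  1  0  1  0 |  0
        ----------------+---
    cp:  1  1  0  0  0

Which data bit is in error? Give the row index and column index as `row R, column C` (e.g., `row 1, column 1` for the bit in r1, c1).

row 1, column 4

Recompute each row's even parity and compare to rp:
  r0: data parity 1, sent rp 1 → ok
  r1: data parity 0, sent rp 1 → mismatch
  r2: data parity 0, sent rp 0 → ok
  r3: data parity 0, sent rp 0 → ok
Recompute each column's even parity and compare to cp:
  c0: data parity 1, sent cp 1 → ok
  c1: data parity 1, sent cp 1 → ok
  c2: data parity 0, sent cp 0 → ok
  c3: data parity 0, sent cp 0 → ok
  c4: data parity 1, sent cp 0 → mismatch
Exactly one row (r1) and one column (c4) fail → the flipped bit is at their intersection.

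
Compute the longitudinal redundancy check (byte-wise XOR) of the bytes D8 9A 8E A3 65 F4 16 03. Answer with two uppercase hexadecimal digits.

XOR the bytes together:
  start with 0xD8
  0xD8 ⊕ 0x9A = 0x42
  0x42 ⊕ 0x8E = 0xCC
  0xCC ⊕ 0xA3 = 0x6F
  0x6F ⊕ 0x65 = 0x0A
  0x0A ⊕ 0xF4 = 0xFE
  0xFE ⊕ 0x16 = 0xE8
  0xE8 ⊕ 0x03 = 0xEB

EB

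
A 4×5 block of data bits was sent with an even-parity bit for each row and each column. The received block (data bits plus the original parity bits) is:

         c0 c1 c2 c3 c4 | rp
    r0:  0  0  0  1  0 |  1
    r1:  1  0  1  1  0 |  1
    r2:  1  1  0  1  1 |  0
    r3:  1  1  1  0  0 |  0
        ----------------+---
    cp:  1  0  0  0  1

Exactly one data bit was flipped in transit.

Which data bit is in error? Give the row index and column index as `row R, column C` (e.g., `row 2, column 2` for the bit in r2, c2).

Recompute each row's even parity and compare to rp:
  r0: data parity 1, sent rp 1 → ok
  r1: data parity 1, sent rp 1 → ok
  r2: data parity 0, sent rp 0 → ok
  r3: data parity 1, sent rp 0 → mismatch
Recompute each column's even parity and compare to cp:
  c0: data parity 1, sent cp 1 → ok
  c1: data parity 0, sent cp 0 → ok
  c2: data parity 0, sent cp 0 → ok
  c3: data parity 1, sent cp 0 → mismatch
  c4: data parity 1, sent cp 1 → ok
Exactly one row (r3) and one column (c3) fail → the flipped bit is at their intersection.

row 3, column 3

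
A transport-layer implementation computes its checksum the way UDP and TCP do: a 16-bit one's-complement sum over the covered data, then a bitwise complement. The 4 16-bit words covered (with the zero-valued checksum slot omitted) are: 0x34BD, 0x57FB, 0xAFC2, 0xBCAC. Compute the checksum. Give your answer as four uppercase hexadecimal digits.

One's-complement addition (fold any carry out of bit 15 back into bit 0):
  0x34BD + 0x57FB = 0x08CB8
  0x8CB8 + 0xAFC2 = 0x13C7A → wrap carry → 0x3C7B
  0x3C7B + 0xBCAC = 0x0F927
One's-complement sum = 0xF927.
Checksum = ~0xF927 & 0xFFFF = 0x06D8.

06D8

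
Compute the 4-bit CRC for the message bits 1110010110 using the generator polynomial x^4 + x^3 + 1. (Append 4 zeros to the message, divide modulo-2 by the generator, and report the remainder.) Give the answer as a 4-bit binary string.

Append 4 zeros: 11100101100000. Divide by 11001 (XOR where the leading bit is 1):
  pos 0: 11100 XOR 11001 = 00101
  pos 2: 10110 XOR 11001 = 01111
  pos 3: 11111 XOR 11001 = 00110
  pos 5: 11010 XOR 11001 = 00011
  pos 8: 11000 XOR 11001 = 00001
Remainder (last 4 bits) = 0010. This is the CRC / FCS.

0010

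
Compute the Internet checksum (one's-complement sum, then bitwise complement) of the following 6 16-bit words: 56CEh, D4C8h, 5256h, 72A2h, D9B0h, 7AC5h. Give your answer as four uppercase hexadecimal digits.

One's-complement addition (fold any carry out of bit 15 back into bit 0):
  0x56CE + 0xD4C8 = 0x12B96 → wrap carry → 0x2B97
  0x2B97 + 0x5256 = 0x07DED
  0x7DED + 0x72A2 = 0x0F08F
  0xF08F + 0xD9B0 = 0x1CA3F → wrap carry → 0xCA40
  0xCA40 + 0x7AC5 = 0x14505 → wrap carry → 0x4506
One's-complement sum = 0x4506.
Checksum = ~0x4506 & 0xFFFF = 0xBAF9.

BAF9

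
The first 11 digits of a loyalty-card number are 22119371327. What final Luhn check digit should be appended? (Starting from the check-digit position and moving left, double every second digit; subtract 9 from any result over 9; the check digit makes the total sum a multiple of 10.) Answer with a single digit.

0

Partial digits right→left: 7 2 3 1 7 3 9 1 1 2 2
Double every second digit counting from the check-digit position (so the 1st, 3rd, 5th, ... of the partial from the right).
  doubled (with −9 where >9): 5 6 5 9 2 4 → sum 31
  kept as-is: 2 1 3 1 2 → sum 9
Total = 31 + 9 = 40.
Check digit = (10 − (40 mod 10)) mod 10 = 0.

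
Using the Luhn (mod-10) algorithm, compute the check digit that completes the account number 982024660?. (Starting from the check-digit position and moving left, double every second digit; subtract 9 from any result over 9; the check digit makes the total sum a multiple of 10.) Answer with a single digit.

Partial digits right→left: 0 6 6 4 2 0 2 8 9
Double every second digit counting from the check-digit position (so the 1st, 3rd, 5th, ... of the partial from the right).
  doubled (with −9 where >9): 0 3 4 4 9 → sum 20
  kept as-is: 6 4 0 8 → sum 18
Total = 20 + 18 = 38.
Check digit = (10 − (38 mod 10)) mod 10 = 2.

2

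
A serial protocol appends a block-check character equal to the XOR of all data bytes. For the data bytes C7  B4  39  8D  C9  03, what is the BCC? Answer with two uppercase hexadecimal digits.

0D

XOR the bytes together:
  start with 0xC7
  0xC7 ⊕ 0xB4 = 0x73
  0x73 ⊕ 0x39 = 0x4A
  0x4A ⊕ 0x8D = 0xC7
  0xC7 ⊕ 0xC9 = 0x0E
  0x0E ⊕ 0x03 = 0x0D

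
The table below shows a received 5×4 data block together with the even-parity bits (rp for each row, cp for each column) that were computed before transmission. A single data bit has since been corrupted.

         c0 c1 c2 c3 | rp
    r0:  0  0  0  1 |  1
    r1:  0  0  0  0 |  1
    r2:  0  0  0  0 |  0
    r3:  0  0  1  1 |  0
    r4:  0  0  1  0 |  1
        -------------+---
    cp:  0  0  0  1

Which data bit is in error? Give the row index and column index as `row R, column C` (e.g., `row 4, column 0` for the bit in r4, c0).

Recompute each row's even parity and compare to rp:
  r0: data parity 1, sent rp 1 → ok
  r1: data parity 0, sent rp 1 → mismatch
  r2: data parity 0, sent rp 0 → ok
  r3: data parity 0, sent rp 0 → ok
  r4: data parity 1, sent rp 1 → ok
Recompute each column's even parity and compare to cp:
  c0: data parity 0, sent cp 0 → ok
  c1: data parity 0, sent cp 0 → ok
  c2: data parity 0, sent cp 0 → ok
  c3: data parity 0, sent cp 1 → mismatch
Exactly one row (r1) and one column (c3) fail → the flipped bit is at their intersection.

row 1, column 3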